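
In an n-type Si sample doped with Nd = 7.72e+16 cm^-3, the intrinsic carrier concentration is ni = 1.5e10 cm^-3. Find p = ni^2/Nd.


Step 1: Since Nd >> ni, n ≈ Nd = 7.72e+16 cm^-3
Step 2: p = ni^2 / n = (1.5e10)^2 / 7.72e+16
Step 3: p = 2.25e20 / 7.72e+16 = 2.91e+03 cm^-3

2.91e+03


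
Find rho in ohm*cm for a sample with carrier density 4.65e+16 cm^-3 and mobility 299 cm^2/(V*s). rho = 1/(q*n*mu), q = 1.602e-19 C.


Step 1: sigma = q * n * mu = 1.602e-19 * 4.65e+16 * 299 = 2.22734e+00 S/cm
Step 2: rho = 1 / sigma = 1 / 2.22734e+00 = 0.449 ohm*cm

0.449


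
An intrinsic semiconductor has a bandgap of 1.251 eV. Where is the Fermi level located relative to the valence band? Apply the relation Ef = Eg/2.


Step 1: For an intrinsic semiconductor, the Fermi level sits at midgap.
Step 2: Ef = Eg / 2 = 1.251 / 2 = 0.6255 eV

0.6255


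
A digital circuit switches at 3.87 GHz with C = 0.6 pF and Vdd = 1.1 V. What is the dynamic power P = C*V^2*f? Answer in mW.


Step 1: V^2 = 1.1^2 = 1.21 V^2
Step 2: P = C*V^2*f = 0.6e-12 F * 1.21 * 3.87e9 Hz
Step 3: P = 2.80962e-03 W
Step 4: P = 2.81 mW

2.81


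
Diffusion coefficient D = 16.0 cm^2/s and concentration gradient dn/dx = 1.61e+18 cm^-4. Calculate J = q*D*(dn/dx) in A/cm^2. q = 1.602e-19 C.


Step 1: J = q * D * (dn/dx)
Step 2: J = 1.602e-19 * 16.0 * 1.61e+18
Step 3: J = 4.13e+00 A/cm^2

4.13e+00


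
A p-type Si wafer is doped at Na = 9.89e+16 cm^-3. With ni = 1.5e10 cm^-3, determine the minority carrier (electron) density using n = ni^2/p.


Step 1: Majority hole concentration p ≈ Na = 9.89e+16 cm^-3
Step 2: n = ni^2 / Na = (1.5e10)^2 / 9.89e+16
Step 3: n = 2.28e+03 cm^-3

2.28e+03


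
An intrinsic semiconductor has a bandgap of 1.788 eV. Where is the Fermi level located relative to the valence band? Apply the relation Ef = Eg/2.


Step 1: For an intrinsic semiconductor, the Fermi level sits at midgap.
Step 2: Ef = Eg / 2 = 1.788 / 2 = 0.894 eV

0.894


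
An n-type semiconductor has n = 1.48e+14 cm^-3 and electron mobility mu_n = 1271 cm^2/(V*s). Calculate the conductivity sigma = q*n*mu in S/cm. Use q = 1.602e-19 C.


Step 1: sigma = q * n * mu
Step 2: sigma = 1.602e-19 * 1.48e+14 * 1271
Step 3: sigma = 3.013e-02 S/cm

3.013e-02


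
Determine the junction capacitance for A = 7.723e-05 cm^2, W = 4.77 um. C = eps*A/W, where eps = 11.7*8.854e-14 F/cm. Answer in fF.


Step 1: eps_Si = 11.7 * 8.854e-14 = 1.035918e-12 F/cm
Step 2: W in cm = 4.77 * 1e-4 = 4.77e-04 cm
Step 3: C = 1.035918e-12 * 7.723e-05 / 4.77e-04 = 1.677232e-13 F
Step 4: C = 167.72 fF

167.72


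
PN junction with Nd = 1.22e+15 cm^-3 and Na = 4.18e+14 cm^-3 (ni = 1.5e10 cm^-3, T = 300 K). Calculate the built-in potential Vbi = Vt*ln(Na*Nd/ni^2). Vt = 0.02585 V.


Step 1: Compute Na*Nd/ni^2 = 4.18e+14 * 1.22e+15 / (1.5e10)^2 = 2.2665e+09
Step 2: ln(2.2665e+09) = 21.5415
Step 3: Vbi = 0.02585 * 21.5415 = 0.557 V

0.557


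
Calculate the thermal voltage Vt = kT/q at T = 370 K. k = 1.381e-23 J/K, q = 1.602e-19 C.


Step 1: kT = 1.381e-23 * 370 = 5.1097e-21 J
Step 2: Vt = kT/q = 5.1097e-21 / 1.602e-19
Step 3: Vt = 0.0319 V

0.0319


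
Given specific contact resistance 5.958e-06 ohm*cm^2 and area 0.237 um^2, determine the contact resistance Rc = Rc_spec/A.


Step 1: Convert area to cm^2: 0.237 um^2 = 2.3700e-09 cm^2
Step 2: Rc = Rc_spec / A = 5.958e-06 / 2.3700e-09
Step 3: Rc = 2.51e+03 ohms

2.51e+03


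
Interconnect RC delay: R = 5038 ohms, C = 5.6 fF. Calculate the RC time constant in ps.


Step 1: tau = R * C
Step 2: tau = 5038 * 5.6 fF = 5038 * 5.6e-15 F
Step 3: tau = 2.82128e-11 s = 28.2128 ps

28.2128


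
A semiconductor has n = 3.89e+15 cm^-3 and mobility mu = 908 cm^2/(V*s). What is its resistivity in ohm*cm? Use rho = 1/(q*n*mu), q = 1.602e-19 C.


Step 1: sigma = q * n * mu = 1.602e-19 * 3.89e+15 * 908 = 5.65846e-01 S/cm
Step 2: rho = 1 / sigma = 1 / 5.65846e-01 = 1.767 ohm*cm

1.767


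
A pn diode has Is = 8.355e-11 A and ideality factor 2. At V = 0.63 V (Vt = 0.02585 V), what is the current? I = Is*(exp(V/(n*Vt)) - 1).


Step 1: V/(n*Vt) = 0.63/(2*0.02585) = 12.1857
Step 2: exp(12.1857) = 1.9597e+05
Step 3: I = 8.355e-11 * (1.9597e+05 - 1) = 1.64e-05 A

1.64e-05


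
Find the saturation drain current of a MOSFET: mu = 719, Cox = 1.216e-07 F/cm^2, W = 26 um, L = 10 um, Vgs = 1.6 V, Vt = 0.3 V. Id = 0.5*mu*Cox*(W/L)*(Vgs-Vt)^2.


Step 1: Overdrive voltage Vov = Vgs - Vt = 1.6 - 0.3 = 1.3 V
Step 2: W/L = 26/10 = 2.6
Step 3: Id = 0.5 * 719 * 1.216e-07 * 2.6 * 1.3^2
Step 4: Id = 1.92e-04 A

1.92e-04


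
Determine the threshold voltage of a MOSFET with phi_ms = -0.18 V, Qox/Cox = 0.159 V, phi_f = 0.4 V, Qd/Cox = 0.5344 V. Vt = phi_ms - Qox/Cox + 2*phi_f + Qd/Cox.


Step 1: Vt = phi_ms - Qox/Cox + 2*phi_f + Qd/Cox
Step 2: Vt = -0.18 - 0.159 + 2*0.4 + 0.5344
Step 3: Vt = -0.18 - 0.159 + 0.8 + 0.5344
Step 4: Vt = 0.9954 V

0.9954


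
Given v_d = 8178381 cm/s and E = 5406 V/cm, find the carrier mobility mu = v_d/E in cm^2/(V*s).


Step 1: mu = v_d / E
Step 2: mu = 8178381 / 5406
Step 3: mu = 1512.83 cm^2/(V*s)

1512.83


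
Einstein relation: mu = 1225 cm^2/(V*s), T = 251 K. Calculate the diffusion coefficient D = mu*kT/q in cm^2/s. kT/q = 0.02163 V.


Step 1: D = mu * (kT/q)
Step 2: D = 1225 * 0.02163
Step 3: D = 26.5 cm^2/s

26.5


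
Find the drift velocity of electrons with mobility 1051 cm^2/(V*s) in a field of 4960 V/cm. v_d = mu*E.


Step 1: v_d = mu * E
Step 2: v_d = 1051 * 4960 = 5212960
Step 3: v_d = 5.21e+06 cm/s

5.21e+06


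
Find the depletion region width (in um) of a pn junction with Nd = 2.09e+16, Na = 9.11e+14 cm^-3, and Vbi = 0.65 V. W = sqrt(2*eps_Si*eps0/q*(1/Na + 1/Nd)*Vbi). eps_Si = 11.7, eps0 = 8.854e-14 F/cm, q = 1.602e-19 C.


Step 1: 1/Na + 1/Nd = 1/9.11e+14 + 1/2.09e+16 = 1.14554e-15
Step 2: 2*eps*eps0/q = 2*11.7*8.854e-14/1.602e-19 = 1.293281e+07
Step 3: W^2 = 1.293281e+07 * 1.14554e-15 * 0.65 = 9.62978e-09
Step 4: W = sqrt(9.62978e-09) = 9.813e-05 cm = 0.9813 um

0.9813


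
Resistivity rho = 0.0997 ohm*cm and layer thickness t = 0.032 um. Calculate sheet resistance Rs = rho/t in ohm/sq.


Step 1: Convert thickness to cm: t = 0.032 um = 3.2000e-06 cm
Step 2: Rs = rho / t = 0.0997 / 3.2000e-06
Step 3: Rs = 31156.3 ohm/sq

31156.3


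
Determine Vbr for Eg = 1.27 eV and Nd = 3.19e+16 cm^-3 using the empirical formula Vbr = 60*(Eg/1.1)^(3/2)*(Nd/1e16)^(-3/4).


Step 1: Eg/1.1 = 1.27/1.1 = 1.154545
Step 2: (Eg/1.1)^1.5 = 1.154545^1.5 = 1.240556
Step 3: (Nd/1e16)^(-0.75) = (3.19)^(-0.75) = 0.418945
Step 4: Vbr = 60 * 1.240556 * 0.418945 = 31.2 V

31.2


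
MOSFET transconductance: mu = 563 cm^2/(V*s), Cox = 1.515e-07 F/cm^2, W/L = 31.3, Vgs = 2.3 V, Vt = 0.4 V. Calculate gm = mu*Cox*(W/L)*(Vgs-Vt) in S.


Step 1: Vov = Vgs - Vt = 2.3 - 0.4 = 1.9 V
Step 2: gm = mu * Cox * (W/L) * Vov
Step 3: gm = 563 * 1.515e-07 * 31.3 * 1.9 = 5.07e-03 S

5.07e-03


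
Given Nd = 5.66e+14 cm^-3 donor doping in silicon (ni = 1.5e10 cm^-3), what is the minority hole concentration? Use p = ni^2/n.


Step 1: Since Nd >> ni, n ≈ Nd = 5.66e+14 cm^-3
Step 2: p = ni^2 / n = (1.5e10)^2 / 5.66e+14
Step 3: p = 2.25e20 / 5.66e+14 = 3.98e+05 cm^-3

3.98e+05


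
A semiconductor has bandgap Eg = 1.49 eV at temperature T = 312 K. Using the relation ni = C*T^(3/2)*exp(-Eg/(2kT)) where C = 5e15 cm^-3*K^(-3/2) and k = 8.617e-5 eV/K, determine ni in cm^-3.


Step 1: Compute kT = 8.617e-5 * 312 = 0.02688504 eV
Step 2: Exponent = -Eg/(2kT) = -1.49/(2*0.02688504) = -27.71058
Step 3: T^(3/2) = 312^1.5 = 5511.02
Step 4: ni = 5e15 * 5511.02 * exp(-27.71058) = 2.54e+07 cm^-3

2.54e+07


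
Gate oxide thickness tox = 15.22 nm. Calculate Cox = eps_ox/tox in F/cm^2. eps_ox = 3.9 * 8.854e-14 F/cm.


Step 1: eps_ox = 3.9 * 8.854e-14 = 3.45306e-13 F/cm
Step 2: tox in cm = 15.22 nm * 1e-7 = 1.5220e-06 cm
Step 3: Cox = 3.45306e-13 / 1.5220e-06 = 2.27e-07 F/cm^2

2.27e-07


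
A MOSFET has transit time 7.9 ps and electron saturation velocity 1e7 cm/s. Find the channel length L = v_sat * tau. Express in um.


Step 1: tau in seconds = 7.9 ps * 1e-12 = 7.9000e-12 s
Step 2: L = v_sat * tau = 1e7 * 7.9000e-12 = 7.9000e-05 cm
Step 3: L in um = 7.9000e-05 * 1e4 = 0.79 um

0.79


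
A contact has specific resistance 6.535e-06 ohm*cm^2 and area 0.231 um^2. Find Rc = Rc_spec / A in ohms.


Step 1: Convert area to cm^2: 0.231 um^2 = 2.3100e-09 cm^2
Step 2: Rc = Rc_spec / A = 6.535e-06 / 2.3100e-09
Step 3: Rc = 2.83e+03 ohms

2.83e+03


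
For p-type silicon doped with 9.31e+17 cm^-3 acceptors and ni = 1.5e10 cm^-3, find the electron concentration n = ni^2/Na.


Step 1: Majority hole concentration p ≈ Na = 9.31e+17 cm^-3
Step 2: n = ni^2 / Na = (1.5e10)^2 / 9.31e+17
Step 3: n = 2.42e+02 cm^-3

2.42e+02


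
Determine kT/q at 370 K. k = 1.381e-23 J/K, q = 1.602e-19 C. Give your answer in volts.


Step 1: kT = 1.381e-23 * 370 = 5.1097e-21 J
Step 2: Vt = kT/q = 5.1097e-21 / 1.602e-19
Step 3: Vt = 0.0319 V

0.0319


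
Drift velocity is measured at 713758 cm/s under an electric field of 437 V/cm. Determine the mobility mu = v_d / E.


Step 1: mu = v_d / E
Step 2: mu = 713758 / 437
Step 3: mu = 1633.31 cm^2/(V*s)

1633.31


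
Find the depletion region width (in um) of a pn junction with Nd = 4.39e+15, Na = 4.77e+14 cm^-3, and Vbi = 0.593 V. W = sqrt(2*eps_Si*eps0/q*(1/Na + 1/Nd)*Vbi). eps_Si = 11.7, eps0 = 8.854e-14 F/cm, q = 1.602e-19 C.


Step 1: 1/Na + 1/Nd = 1/4.77e+14 + 1/4.39e+15 = 2.32423e-15
Step 2: 2*eps*eps0/q = 2*11.7*8.854e-14/1.602e-19 = 1.293281e+07
Step 3: W^2 = 1.293281e+07 * 2.32423e-15 * 0.593 = 1.78249e-08
Step 4: W = sqrt(1.78249e-08) = 1.335e-04 cm = 1.335 um

1.335


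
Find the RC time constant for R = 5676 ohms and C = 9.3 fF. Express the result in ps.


Step 1: tau = R * C
Step 2: tau = 5676 * 9.3 fF = 5676 * 9.3e-15 F
Step 3: tau = 5.27868e-11 s = 52.7868 ps

52.7868


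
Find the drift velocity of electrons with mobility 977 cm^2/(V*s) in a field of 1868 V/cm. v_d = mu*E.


Step 1: v_d = mu * E
Step 2: v_d = 977 * 1868 = 1825036
Step 3: v_d = 1.83e+06 cm/s

1.83e+06


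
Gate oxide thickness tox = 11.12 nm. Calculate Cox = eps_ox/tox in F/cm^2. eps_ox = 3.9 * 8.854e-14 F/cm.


Step 1: eps_ox = 3.9 * 8.854e-14 = 3.45306e-13 F/cm
Step 2: tox in cm = 11.12 nm * 1e-7 = 1.1120e-06 cm
Step 3: Cox = 3.45306e-13 / 1.1120e-06 = 3.11e-07 F/cm^2

3.11e-07


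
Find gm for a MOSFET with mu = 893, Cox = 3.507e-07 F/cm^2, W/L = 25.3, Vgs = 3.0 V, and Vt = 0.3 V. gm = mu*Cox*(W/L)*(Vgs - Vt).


Step 1: Vov = Vgs - Vt = 3.0 - 0.3 = 2.7 V
Step 2: gm = mu * Cox * (W/L) * Vov
Step 3: gm = 893 * 3.507e-07 * 25.3 * 2.7 = 2.14e-02 S

2.14e-02


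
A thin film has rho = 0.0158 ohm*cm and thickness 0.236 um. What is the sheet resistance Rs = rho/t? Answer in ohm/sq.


Step 1: Convert thickness to cm: t = 0.236 um = 2.3600e-05 cm
Step 2: Rs = rho / t = 0.0158 / 2.3600e-05
Step 3: Rs = 669.5 ohm/sq

669.5


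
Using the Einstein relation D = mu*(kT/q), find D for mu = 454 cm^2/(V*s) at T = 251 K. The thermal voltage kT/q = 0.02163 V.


Step 1: D = mu * (kT/q)
Step 2: D = 454 * 0.02163
Step 3: D = 9.82 cm^2/s

9.82


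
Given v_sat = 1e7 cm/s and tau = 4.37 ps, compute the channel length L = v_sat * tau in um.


Step 1: tau in seconds = 4.37 ps * 1e-12 = 4.3700e-12 s
Step 2: L = v_sat * tau = 1e7 * 4.3700e-12 = 4.3700e-05 cm
Step 3: L in um = 4.3700e-05 * 1e4 = 0.437 um

0.437


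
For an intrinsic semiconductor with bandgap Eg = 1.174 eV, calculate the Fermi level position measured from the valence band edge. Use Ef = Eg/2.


Step 1: For an intrinsic semiconductor, the Fermi level sits at midgap.
Step 2: Ef = Eg / 2 = 1.174 / 2 = 0.587 eV

0.587


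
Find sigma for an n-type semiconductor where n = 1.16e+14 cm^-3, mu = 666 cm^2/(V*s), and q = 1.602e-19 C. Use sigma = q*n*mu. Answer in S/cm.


Step 1: sigma = q * n * mu
Step 2: sigma = 1.602e-19 * 1.16e+14 * 666
Step 3: sigma = 1.238e-02 S/cm

1.238e-02


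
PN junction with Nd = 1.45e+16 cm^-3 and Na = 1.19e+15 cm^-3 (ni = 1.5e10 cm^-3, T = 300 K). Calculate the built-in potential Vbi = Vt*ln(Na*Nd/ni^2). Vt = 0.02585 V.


Step 1: Compute Na*Nd/ni^2 = 1.19e+15 * 1.45e+16 / (1.5e10)^2 = 7.6689e+10
Step 2: ln(7.6689e+10) = 25.0630
Step 3: Vbi = 0.02585 * 25.0630 = 0.648 V

0.648


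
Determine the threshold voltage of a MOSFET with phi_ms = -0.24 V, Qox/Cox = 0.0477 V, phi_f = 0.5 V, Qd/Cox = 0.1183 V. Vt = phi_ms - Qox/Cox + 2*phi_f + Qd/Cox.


Step 1: Vt = phi_ms - Qox/Cox + 2*phi_f + Qd/Cox
Step 2: Vt = -0.24 - 0.0477 + 2*0.5 + 0.1183
Step 3: Vt = -0.24 - 0.0477 + 1.0 + 0.1183
Step 4: Vt = 0.8306 V

0.8306


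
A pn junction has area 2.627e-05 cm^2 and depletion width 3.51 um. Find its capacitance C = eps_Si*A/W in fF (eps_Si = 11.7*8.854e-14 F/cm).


Step 1: eps_Si = 11.7 * 8.854e-14 = 1.035918e-12 F/cm
Step 2: W in cm = 3.51 * 1e-4 = 3.51e-04 cm
Step 3: C = 1.035918e-12 * 2.627e-05 / 3.51e-04 = 7.753153e-14 F
Step 4: C = 77.53 fF

77.53


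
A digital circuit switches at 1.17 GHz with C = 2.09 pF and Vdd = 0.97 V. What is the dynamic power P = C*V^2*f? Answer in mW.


Step 1: V^2 = 0.97^2 = 0.9409 V^2
Step 2: P = C*V^2*f = 2.09e-12 F * 0.9409 * 1.17e9 Hz
Step 3: P = 2.30078277e-03 W
Step 4: P = 2.301 mW

2.301


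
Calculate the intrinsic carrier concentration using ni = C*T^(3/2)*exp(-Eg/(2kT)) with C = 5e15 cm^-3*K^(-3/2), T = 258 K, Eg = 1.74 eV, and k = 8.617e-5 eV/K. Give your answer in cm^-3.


Step 1: Compute kT = 8.617e-5 * 258 = 0.02223186 eV
Step 2: Exponent = -Eg/(2kT) = -1.74/(2*0.02223186) = -39.13303
Step 3: T^(3/2) = 258^1.5 = 4144.09
Step 4: ni = 5e15 * 4144.09 * exp(-39.13303) = 2.09e+02 cm^-3

2.09e+02


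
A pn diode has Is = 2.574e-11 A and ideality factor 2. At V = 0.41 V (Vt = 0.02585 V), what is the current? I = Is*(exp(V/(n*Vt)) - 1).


Step 1: V/(n*Vt) = 0.41/(2*0.02585) = 7.9304
Step 2: exp(7.9304) = 2.7805e+03
Step 3: I = 2.574e-11 * (2.7805e+03 - 1) = 7.15e-08 A

7.15e-08


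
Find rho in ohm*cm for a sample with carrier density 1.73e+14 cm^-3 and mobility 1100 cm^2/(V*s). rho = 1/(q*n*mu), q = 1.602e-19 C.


Step 1: sigma = q * n * mu = 1.602e-19 * 1.73e+14 * 1100 = 3.04861e-02 S/cm
Step 2: rho = 1 / sigma = 1 / 3.04861e-02 = 32.8 ohm*cm

32.8


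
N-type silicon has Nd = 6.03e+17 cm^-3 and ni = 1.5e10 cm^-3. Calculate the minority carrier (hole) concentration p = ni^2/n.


Step 1: Since Nd >> ni, n ≈ Nd = 6.03e+17 cm^-3
Step 2: p = ni^2 / n = (1.5e10)^2 / 6.03e+17
Step 3: p = 2.25e20 / 6.03e+17 = 3.73e+02 cm^-3

3.73e+02


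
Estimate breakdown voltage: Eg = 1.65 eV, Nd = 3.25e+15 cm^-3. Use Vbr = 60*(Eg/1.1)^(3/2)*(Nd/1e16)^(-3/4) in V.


Step 1: Eg/1.1 = 1.65/1.1 = 1.500000
Step 2: (Eg/1.1)^1.5 = 1.500000^1.5 = 1.837117
Step 3: (Nd/1e16)^(-0.75) = (0.325)^(-0.75) = 2.323205
Step 4: Vbr = 60 * 1.837117 * 2.323205 = 256.1 V

256.1


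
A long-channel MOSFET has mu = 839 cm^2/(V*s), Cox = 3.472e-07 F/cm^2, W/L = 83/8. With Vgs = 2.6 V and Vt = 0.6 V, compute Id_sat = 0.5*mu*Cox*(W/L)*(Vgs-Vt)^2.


Step 1: Overdrive voltage Vov = Vgs - Vt = 2.6 - 0.6 = 2.0 V
Step 2: W/L = 83/8 = 10.375
Step 3: Id = 0.5 * 839 * 3.472e-07 * 10.375 * 2.0^2
Step 4: Id = 6.04e-03 A

6.04e-03


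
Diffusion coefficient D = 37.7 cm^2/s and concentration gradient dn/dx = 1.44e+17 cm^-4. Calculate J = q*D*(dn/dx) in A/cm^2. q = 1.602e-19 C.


Step 1: J = q * D * (dn/dx)
Step 2: J = 1.602e-19 * 37.7 * 1.44e+17
Step 3: J = 8.70e-01 A/cm^2

8.70e-01


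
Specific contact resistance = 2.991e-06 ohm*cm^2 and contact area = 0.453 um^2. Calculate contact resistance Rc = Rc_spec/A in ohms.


Step 1: Convert area to cm^2: 0.453 um^2 = 4.5300e-09 cm^2
Step 2: Rc = Rc_spec / A = 2.991e-06 / 4.5300e-09
Step 3: Rc = 6.60e+02 ohms

6.60e+02


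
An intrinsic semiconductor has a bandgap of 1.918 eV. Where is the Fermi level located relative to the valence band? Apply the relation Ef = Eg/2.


Step 1: For an intrinsic semiconductor, the Fermi level sits at midgap.
Step 2: Ef = Eg / 2 = 1.918 / 2 = 0.959 eV

0.959


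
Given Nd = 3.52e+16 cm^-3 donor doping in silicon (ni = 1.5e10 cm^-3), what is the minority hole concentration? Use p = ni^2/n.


Step 1: Since Nd >> ni, n ≈ Nd = 3.52e+16 cm^-3
Step 2: p = ni^2 / n = (1.5e10)^2 / 3.52e+16
Step 3: p = 2.25e20 / 3.52e+16 = 6.39e+03 cm^-3

6.39e+03


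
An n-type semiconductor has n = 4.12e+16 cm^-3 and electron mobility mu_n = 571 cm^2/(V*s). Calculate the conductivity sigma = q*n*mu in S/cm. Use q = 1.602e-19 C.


Step 1: sigma = q * n * mu
Step 2: sigma = 1.602e-19 * 4.12e+16 * 571
Step 3: sigma = 3.769e+00 S/cm

3.769e+00


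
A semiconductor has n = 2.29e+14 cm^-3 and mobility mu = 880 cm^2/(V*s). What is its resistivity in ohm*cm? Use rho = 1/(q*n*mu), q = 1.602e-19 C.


Step 1: sigma = q * n * mu = 1.602e-19 * 2.29e+14 * 880 = 3.22835e-02 S/cm
Step 2: rho = 1 / sigma = 1 / 3.22835e-02 = 30.98 ohm*cm

30.98


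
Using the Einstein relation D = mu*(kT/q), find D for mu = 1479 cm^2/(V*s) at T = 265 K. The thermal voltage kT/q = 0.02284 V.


Step 1: D = mu * (kT/q)
Step 2: D = 1479 * 0.02284
Step 3: D = 33.78 cm^2/s

33.78


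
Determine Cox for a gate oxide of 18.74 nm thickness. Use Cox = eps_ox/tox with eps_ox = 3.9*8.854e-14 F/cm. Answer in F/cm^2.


Step 1: eps_ox = 3.9 * 8.854e-14 = 3.45306e-13 F/cm
Step 2: tox in cm = 18.74 nm * 1e-7 = 1.8740e-06 cm
Step 3: Cox = 3.45306e-13 / 1.8740e-06 = 1.84e-07 F/cm^2

1.84e-07


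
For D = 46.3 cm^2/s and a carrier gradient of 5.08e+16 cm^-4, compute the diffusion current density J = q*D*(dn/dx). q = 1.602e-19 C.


Step 1: J = q * D * (dn/dx)
Step 2: J = 1.602e-19 * 46.3 * 5.08e+16
Step 3: J = 3.77e-01 A/cm^2

3.77e-01


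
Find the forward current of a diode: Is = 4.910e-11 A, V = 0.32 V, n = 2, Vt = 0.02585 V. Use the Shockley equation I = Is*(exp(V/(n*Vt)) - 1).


Step 1: V/(n*Vt) = 0.32/(2*0.02585) = 6.1896
Step 2: exp(6.1896) = 4.8765e+02
Step 3: I = 4.910e-11 * (4.8765e+02 - 1) = 2.39e-08 A

2.39e-08


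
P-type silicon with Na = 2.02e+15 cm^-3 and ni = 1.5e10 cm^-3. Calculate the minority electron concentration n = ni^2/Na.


Step 1: Majority hole concentration p ≈ Na = 2.02e+15 cm^-3
Step 2: n = ni^2 / Na = (1.5e10)^2 / 2.02e+15
Step 3: n = 1.11e+05 cm^-3

1.11e+05


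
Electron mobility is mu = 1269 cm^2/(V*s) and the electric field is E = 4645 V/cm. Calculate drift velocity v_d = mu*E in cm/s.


Step 1: v_d = mu * E
Step 2: v_d = 1269 * 4645 = 5894505
Step 3: v_d = 5.89e+06 cm/s

5.89e+06


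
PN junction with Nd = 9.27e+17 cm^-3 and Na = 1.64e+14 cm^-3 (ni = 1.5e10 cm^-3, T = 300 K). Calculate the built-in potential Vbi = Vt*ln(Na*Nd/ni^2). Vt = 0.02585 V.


Step 1: Compute Na*Nd/ni^2 = 1.64e+14 * 9.27e+17 / (1.5e10)^2 = 6.7568e+11
Step 2: ln(6.7568e+11) = 27.2390
Step 3: Vbi = 0.02585 * 27.2390 = 0.704 V

0.704


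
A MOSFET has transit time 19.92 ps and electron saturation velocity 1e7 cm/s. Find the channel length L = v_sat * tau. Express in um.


Step 1: tau in seconds = 19.92 ps * 1e-12 = 1.9920e-11 s
Step 2: L = v_sat * tau = 1e7 * 1.9920e-11 = 1.9920e-04 cm
Step 3: L in um = 1.9920e-04 * 1e4 = 1.992 um

1.992


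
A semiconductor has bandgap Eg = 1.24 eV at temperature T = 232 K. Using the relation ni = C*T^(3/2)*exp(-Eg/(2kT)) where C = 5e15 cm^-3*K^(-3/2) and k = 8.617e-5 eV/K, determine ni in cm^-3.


Step 1: Compute kT = 8.617e-5 * 232 = 0.01999144 eV
Step 2: Exponent = -Eg/(2kT) = -1.24/(2*0.01999144) = -31.01327
Step 3: T^(3/2) = 232^1.5 = 3533.72
Step 4: ni = 5e15 * 3533.72 * exp(-31.01327) = 6.00e+05 cm^-3

6.00e+05


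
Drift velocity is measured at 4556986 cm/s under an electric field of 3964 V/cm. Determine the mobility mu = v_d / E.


Step 1: mu = v_d / E
Step 2: mu = 4556986 / 3964
Step 3: mu = 1149.59 cm^2/(V*s)

1149.59


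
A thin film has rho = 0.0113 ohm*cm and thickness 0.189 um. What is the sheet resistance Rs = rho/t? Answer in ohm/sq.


Step 1: Convert thickness to cm: t = 0.189 um = 1.8900e-05 cm
Step 2: Rs = rho / t = 0.0113 / 1.8900e-05
Step 3: Rs = 597.9 ohm/sq

597.9


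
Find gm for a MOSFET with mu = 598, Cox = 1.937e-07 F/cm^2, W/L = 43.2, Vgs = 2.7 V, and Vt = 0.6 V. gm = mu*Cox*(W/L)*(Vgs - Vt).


Step 1: Vov = Vgs - Vt = 2.7 - 0.6 = 2.1 V
Step 2: gm = mu * Cox * (W/L) * Vov
Step 3: gm = 598 * 1.937e-07 * 43.2 * 2.1 = 1.05e-02 S

1.05e-02


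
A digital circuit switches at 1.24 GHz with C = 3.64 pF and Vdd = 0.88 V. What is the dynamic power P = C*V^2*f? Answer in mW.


Step 1: V^2 = 0.88^2 = 0.7744 V^2
Step 2: P = C*V^2*f = 3.64e-12 F * 0.7744 * 1.24e9 Hz
Step 3: P = 3.49533184e-03 W
Step 4: P = 3.495 mW

3.495


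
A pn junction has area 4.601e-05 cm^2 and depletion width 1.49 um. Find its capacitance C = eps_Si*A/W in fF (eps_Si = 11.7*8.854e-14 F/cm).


Step 1: eps_Si = 11.7 * 8.854e-14 = 1.035918e-12 F/cm
Step 2: W in cm = 1.49 * 1e-4 = 1.49e-04 cm
Step 3: C = 1.035918e-12 * 4.601e-05 / 1.49e-04 = 3.198831e-13 F
Step 4: C = 319.88 fF

319.88


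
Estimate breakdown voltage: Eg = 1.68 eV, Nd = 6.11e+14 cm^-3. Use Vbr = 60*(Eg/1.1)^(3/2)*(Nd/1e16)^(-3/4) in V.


Step 1: Eg/1.1 = 1.68/1.1 = 1.527273
Step 2: (Eg/1.1)^1.5 = 1.527273^1.5 = 1.887448
Step 3: (Nd/1e16)^(-0.75) = (0.0611)^(-0.75) = 8.137089
Step 4: Vbr = 60 * 1.887448 * 8.137089 = 921.5 V

921.5


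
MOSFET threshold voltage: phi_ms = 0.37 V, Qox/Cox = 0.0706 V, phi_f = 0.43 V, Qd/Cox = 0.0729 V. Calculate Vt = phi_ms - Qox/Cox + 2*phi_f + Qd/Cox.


Step 1: Vt = phi_ms - Qox/Cox + 2*phi_f + Qd/Cox
Step 2: Vt = 0.37 - 0.0706 + 2*0.43 + 0.0729
Step 3: Vt = 0.37 - 0.0706 + 0.86 + 0.0729
Step 4: Vt = 1.2323 V

1.2323


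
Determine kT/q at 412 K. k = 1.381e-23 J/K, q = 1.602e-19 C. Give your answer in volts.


Step 1: kT = 1.381e-23 * 412 = 5.68972e-21 J
Step 2: Vt = kT/q = 5.68972e-21 / 1.602e-19
Step 3: Vt = 0.03552 V

0.03552


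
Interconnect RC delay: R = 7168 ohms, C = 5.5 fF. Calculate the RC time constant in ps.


Step 1: tau = R * C
Step 2: tau = 7168 * 5.5 fF = 7168 * 5.5e-15 F
Step 3: tau = 3.9424e-11 s = 39.424 ps

39.424


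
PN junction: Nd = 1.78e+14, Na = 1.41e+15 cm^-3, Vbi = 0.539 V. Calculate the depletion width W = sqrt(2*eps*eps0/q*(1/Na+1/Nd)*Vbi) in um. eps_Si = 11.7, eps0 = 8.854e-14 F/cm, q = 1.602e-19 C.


Step 1: 1/Na + 1/Nd = 1/1.41e+15 + 1/1.78e+14 = 6.32720e-15
Step 2: 2*eps*eps0/q = 2*11.7*8.854e-14/1.602e-19 = 1.293281e+07
Step 3: W^2 = 1.293281e+07 * 6.32720e-15 * 0.539 = 4.41055e-08
Step 4: W = sqrt(4.41055e-08) = 2.100e-04 cm = 2.1 um

2.1


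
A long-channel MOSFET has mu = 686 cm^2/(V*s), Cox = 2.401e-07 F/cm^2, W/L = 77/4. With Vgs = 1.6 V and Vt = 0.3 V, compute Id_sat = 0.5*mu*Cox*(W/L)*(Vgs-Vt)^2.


Step 1: Overdrive voltage Vov = Vgs - Vt = 1.6 - 0.3 = 1.3 V
Step 2: W/L = 77/4 = 19.25
Step 3: Id = 0.5 * 686 * 2.401e-07 * 19.25 * 1.3^2
Step 4: Id = 2.68e-03 A

2.68e-03


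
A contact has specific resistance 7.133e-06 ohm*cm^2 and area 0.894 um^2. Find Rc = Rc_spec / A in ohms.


Step 1: Convert area to cm^2: 0.894 um^2 = 8.9400e-09 cm^2
Step 2: Rc = Rc_spec / A = 7.133e-06 / 8.9400e-09
Step 3: Rc = 7.98e+02 ohms

7.98e+02


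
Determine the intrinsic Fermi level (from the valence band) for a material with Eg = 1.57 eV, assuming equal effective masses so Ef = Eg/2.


Step 1: For an intrinsic semiconductor, the Fermi level sits at midgap.
Step 2: Ef = Eg / 2 = 1.57 / 2 = 0.785 eV

0.785


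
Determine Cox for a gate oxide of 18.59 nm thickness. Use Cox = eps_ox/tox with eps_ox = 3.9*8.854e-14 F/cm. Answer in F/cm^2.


Step 1: eps_ox = 3.9 * 8.854e-14 = 3.45306e-13 F/cm
Step 2: tox in cm = 18.59 nm * 1e-7 = 1.8590e-06 cm
Step 3: Cox = 3.45306e-13 / 1.8590e-06 = 1.86e-07 F/cm^2

1.86e-07


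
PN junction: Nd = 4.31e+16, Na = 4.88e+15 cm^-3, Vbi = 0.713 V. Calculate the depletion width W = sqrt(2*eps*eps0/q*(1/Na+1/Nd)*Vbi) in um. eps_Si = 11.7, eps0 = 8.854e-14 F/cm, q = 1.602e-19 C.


Step 1: 1/Na + 1/Nd = 1/4.88e+15 + 1/4.31e+16 = 2.28120e-16
Step 2: 2*eps*eps0/q = 2*11.7*8.854e-14/1.602e-19 = 1.293281e+07
Step 3: W^2 = 1.293281e+07 * 2.28120e-16 * 0.713 = 2.10352e-09
Step 4: W = sqrt(2.10352e-09) = 4.586e-05 cm = 0.4586 um

0.4586


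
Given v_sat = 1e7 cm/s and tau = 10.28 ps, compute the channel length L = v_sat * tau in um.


Step 1: tau in seconds = 10.28 ps * 1e-12 = 1.0280e-11 s
Step 2: L = v_sat * tau = 1e7 * 1.0280e-11 = 1.0280e-04 cm
Step 3: L in um = 1.0280e-04 * 1e4 = 1.028 um

1.028


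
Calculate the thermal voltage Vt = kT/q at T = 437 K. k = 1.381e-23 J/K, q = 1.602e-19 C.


Step 1: kT = 1.381e-23 * 437 = 6.03497e-21 J
Step 2: Vt = kT/q = 6.03497e-21 / 1.602e-19
Step 3: Vt = 0.03767 V

0.03767


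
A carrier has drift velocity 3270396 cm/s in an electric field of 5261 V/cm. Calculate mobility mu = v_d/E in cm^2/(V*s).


Step 1: mu = v_d / E
Step 2: mu = 3270396 / 5261
Step 3: mu = 621.63 cm^2/(V*s)

621.63


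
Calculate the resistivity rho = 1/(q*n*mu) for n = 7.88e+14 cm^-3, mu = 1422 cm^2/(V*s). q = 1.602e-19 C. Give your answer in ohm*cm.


Step 1: sigma = q * n * mu = 1.602e-19 * 7.88e+14 * 1422 = 1.79510e-01 S/cm
Step 2: rho = 1 / sigma = 1 / 1.79510e-01 = 5.571 ohm*cm

5.571


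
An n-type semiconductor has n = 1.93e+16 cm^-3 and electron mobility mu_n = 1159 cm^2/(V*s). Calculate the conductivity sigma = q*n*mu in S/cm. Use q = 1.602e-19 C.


Step 1: sigma = q * n * mu
Step 2: sigma = 1.602e-19 * 1.93e+16 * 1159
Step 3: sigma = 3.583e+00 S/cm

3.583e+00


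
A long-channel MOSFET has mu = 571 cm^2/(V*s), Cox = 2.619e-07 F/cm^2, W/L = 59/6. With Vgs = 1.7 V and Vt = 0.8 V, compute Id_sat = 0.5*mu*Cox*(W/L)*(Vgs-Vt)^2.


Step 1: Overdrive voltage Vov = Vgs - Vt = 1.7 - 0.8 = 0.9 V
Step 2: W/L = 59/6 = 9.83333
Step 3: Id = 0.5 * 571 * 2.619e-07 * 9.83333 * 0.9^2
Step 4: Id = 5.96e-04 A

5.96e-04


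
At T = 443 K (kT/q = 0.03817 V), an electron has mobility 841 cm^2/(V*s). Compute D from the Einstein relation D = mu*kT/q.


Step 1: D = mu * (kT/q)
Step 2: D = 841 * 0.03817
Step 3: D = 32.1 cm^2/s

32.1


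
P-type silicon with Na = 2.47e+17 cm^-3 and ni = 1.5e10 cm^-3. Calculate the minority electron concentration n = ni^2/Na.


Step 1: Majority hole concentration p ≈ Na = 2.47e+17 cm^-3
Step 2: n = ni^2 / Na = (1.5e10)^2 / 2.47e+17
Step 3: n = 9.11e+02 cm^-3

9.11e+02


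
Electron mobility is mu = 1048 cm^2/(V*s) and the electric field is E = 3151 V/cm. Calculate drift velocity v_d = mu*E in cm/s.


Step 1: v_d = mu * E
Step 2: v_d = 1048 * 3151 = 3302248
Step 3: v_d = 3.30e+06 cm/s

3.30e+06


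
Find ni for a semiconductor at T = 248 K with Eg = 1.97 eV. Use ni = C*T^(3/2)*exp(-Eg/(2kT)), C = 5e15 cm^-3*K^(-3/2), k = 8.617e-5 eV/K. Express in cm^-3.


Step 1: Compute kT = 8.617e-5 * 248 = 0.02137016 eV
Step 2: Exponent = -Eg/(2kT) = -1.97/(2*0.02137016) = -46.09231
Step 3: T^(3/2) = 248^1.5 = 3905.51
Step 4: ni = 5e15 * 3905.51 * exp(-46.09231) = 1.88e-01 cm^-3

1.88e-01


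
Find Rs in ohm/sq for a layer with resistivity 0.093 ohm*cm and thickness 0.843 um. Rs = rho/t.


Step 1: Convert thickness to cm: t = 0.843 um = 8.4300e-05 cm
Step 2: Rs = rho / t = 0.093 / 8.4300e-05
Step 3: Rs = 1103.2 ohm/sq

1103.2


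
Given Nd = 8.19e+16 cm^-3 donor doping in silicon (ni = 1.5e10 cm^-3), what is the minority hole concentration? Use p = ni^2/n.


Step 1: Since Nd >> ni, n ≈ Nd = 8.19e+16 cm^-3
Step 2: p = ni^2 / n = (1.5e10)^2 / 8.19e+16
Step 3: p = 2.25e20 / 8.19e+16 = 2.75e+03 cm^-3

2.75e+03


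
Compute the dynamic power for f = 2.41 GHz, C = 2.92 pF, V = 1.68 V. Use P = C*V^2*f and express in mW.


Step 1: V^2 = 1.68^2 = 2.8224 V^2
Step 2: P = C*V^2*f = 2.92e-12 F * 2.8224 * 2.41e9 Hz
Step 3: P = 1.986179328e-02 W
Step 4: P = 19.862 mW

19.862


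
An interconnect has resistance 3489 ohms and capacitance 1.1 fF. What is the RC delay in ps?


Step 1: tau = R * C
Step 2: tau = 3489 * 1.1 fF = 3489 * 1.1e-15 F
Step 3: tau = 3.8379e-12 s = 3.8379 ps

3.8379


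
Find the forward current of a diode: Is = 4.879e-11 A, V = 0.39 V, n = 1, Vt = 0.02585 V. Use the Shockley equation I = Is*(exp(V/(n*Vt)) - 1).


Step 1: V/(n*Vt) = 0.39/(1*0.02585) = 15.0870
Step 2: exp(15.0870) = 3.5662e+06
Step 3: I = 4.879e-11 * (3.5662e+06 - 1) = 1.74e-04 A

1.74e-04


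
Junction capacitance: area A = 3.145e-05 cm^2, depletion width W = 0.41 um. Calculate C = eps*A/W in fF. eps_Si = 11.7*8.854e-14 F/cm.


Step 1: eps_Si = 11.7 * 8.854e-14 = 1.035918e-12 F/cm
Step 2: W in cm = 0.41 * 1e-4 = 4.10e-05 cm
Step 3: C = 1.035918e-12 * 3.145e-05 / 4.10e-05 = 7.946249e-13 F
Step 4: C = 794.62 fF

794.62


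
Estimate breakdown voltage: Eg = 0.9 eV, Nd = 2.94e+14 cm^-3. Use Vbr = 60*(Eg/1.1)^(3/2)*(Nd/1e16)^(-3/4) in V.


Step 1: Eg/1.1 = 0.9/1.1 = 0.818182
Step 2: (Eg/1.1)^1.5 = 0.818182^1.5 = 0.740074
Step 3: (Nd/1e16)^(-0.75) = (0.0294)^(-0.75) = 14.084437
Step 4: Vbr = 60 * 0.740074 * 14.084437 = 625.4 V

625.4


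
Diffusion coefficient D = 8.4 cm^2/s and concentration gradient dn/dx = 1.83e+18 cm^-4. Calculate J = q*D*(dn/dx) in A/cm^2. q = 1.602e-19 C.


Step 1: J = q * D * (dn/dx)
Step 2: J = 1.602e-19 * 8.4 * 1.83e+18
Step 3: J = 2.46e+00 A/cm^2

2.46e+00


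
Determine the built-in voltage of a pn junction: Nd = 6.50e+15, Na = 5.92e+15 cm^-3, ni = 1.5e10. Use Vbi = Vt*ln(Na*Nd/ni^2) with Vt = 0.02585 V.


Step 1: Compute Na*Nd/ni^2 = 5.92e+15 * 6.50e+15 / (1.5e10)^2 = 1.7102e+11
Step 2: ln(1.7102e+11) = 25.8650
Step 3: Vbi = 0.02585 * 25.8650 = 0.669 V

0.669


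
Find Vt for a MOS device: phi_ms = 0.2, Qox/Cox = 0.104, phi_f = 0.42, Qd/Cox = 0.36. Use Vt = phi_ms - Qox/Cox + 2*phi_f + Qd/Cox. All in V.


Step 1: Vt = phi_ms - Qox/Cox + 2*phi_f + Qd/Cox
Step 2: Vt = 0.2 - 0.104 + 2*0.42 + 0.36
Step 3: Vt = 0.2 - 0.104 + 0.84 + 0.36
Step 4: Vt = 1.296 V

1.296


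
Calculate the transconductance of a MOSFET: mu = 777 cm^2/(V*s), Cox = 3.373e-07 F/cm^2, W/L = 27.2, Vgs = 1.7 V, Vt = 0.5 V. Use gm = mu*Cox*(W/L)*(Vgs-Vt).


Step 1: Vov = Vgs - Vt = 1.7 - 0.5 = 1.2 V
Step 2: gm = mu * Cox * (W/L) * Vov
Step 3: gm = 777 * 3.373e-07 * 27.2 * 1.2 = 8.55e-03 S

8.55e-03


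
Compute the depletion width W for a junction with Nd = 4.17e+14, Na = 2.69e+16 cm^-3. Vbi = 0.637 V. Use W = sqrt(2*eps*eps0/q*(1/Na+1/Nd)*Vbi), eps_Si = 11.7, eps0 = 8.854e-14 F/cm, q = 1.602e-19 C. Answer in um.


Step 1: 1/Na + 1/Nd = 1/2.69e+16 + 1/4.17e+14 = 2.43526e-15
Step 2: 2*eps*eps0/q = 2*11.7*8.854e-14/1.602e-19 = 1.293281e+07
Step 3: W^2 = 1.293281e+07 * 2.43526e-15 * 0.637 = 2.00622e-08
Step 4: W = sqrt(2.00622e-08) = 1.416e-04 cm = 1.416 um

1.416


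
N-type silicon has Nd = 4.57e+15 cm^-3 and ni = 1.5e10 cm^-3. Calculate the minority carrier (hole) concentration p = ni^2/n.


Step 1: Since Nd >> ni, n ≈ Nd = 4.57e+15 cm^-3
Step 2: p = ni^2 / n = (1.5e10)^2 / 4.57e+15
Step 3: p = 2.25e20 / 4.57e+15 = 4.92e+04 cm^-3

4.92e+04


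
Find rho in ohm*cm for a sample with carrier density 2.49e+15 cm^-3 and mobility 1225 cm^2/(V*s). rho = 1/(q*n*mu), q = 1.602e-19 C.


Step 1: sigma = q * n * mu = 1.602e-19 * 2.49e+15 * 1225 = 4.88650e-01 S/cm
Step 2: rho = 1 / sigma = 1 / 4.88650e-01 = 2.046 ohm*cm

2.046


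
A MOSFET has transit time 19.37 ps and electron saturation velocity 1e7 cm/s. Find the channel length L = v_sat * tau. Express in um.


Step 1: tau in seconds = 19.37 ps * 1e-12 = 1.9370e-11 s
Step 2: L = v_sat * tau = 1e7 * 1.9370e-11 = 1.9370e-04 cm
Step 3: L in um = 1.9370e-04 * 1e4 = 1.937 um

1.937


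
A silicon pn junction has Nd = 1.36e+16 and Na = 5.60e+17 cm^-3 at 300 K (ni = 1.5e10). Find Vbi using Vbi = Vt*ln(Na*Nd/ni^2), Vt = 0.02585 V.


Step 1: Compute Na*Nd/ni^2 = 5.60e+17 * 1.36e+16 / (1.5e10)^2 = 3.3849e+13
Step 2: ln(3.3849e+13) = 31.1529
Step 3: Vbi = 0.02585 * 31.1529 = 0.805 V

0.805


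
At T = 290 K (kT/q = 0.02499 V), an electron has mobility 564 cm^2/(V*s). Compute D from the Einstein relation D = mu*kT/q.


Step 1: D = mu * (kT/q)
Step 2: D = 564 * 0.02499
Step 3: D = 14.09 cm^2/s

14.09


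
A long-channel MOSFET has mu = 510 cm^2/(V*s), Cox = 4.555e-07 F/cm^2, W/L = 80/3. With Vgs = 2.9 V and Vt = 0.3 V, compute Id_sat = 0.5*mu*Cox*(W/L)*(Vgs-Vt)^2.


Step 1: Overdrive voltage Vov = Vgs - Vt = 2.9 - 0.3 = 2.6 V
Step 2: W/L = 80/3 = 26.6667
Step 3: Id = 0.5 * 510 * 4.555e-07 * 26.6667 * 2.6^2
Step 4: Id = 2.09e-02 A

2.09e-02


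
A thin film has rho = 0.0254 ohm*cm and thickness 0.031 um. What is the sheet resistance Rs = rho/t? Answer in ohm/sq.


Step 1: Convert thickness to cm: t = 0.031 um = 3.1000e-06 cm
Step 2: Rs = rho / t = 0.0254 / 3.1000e-06
Step 3: Rs = 8193.5 ohm/sq

8193.5


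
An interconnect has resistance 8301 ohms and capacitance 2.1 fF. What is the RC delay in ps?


Step 1: tau = R * C
Step 2: tau = 8301 * 2.1 fF = 8301 * 2.1e-15 F
Step 3: tau = 1.74321e-11 s = 17.4321 ps

17.4321


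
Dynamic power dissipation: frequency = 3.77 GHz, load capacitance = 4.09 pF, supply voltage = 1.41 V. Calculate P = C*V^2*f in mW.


Step 1: V^2 = 1.41^2 = 1.9881 V^2
Step 2: P = C*V^2*f = 4.09e-12 F * 1.9881 * 3.77e9 Hz
Step 3: P = 3.065511033e-02 W
Step 4: P = 30.655 mW

30.655


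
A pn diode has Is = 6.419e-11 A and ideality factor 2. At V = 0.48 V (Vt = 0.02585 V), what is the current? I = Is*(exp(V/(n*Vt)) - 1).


Step 1: V/(n*Vt) = 0.48/(2*0.02585) = 9.2843
Step 2: exp(9.2843) = 1.0768e+04
Step 3: I = 6.419e-11 * (1.0768e+04 - 1) = 6.91e-07 A

6.91e-07


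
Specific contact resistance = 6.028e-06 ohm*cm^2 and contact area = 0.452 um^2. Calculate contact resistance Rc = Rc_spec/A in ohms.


Step 1: Convert area to cm^2: 0.452 um^2 = 4.5200e-09 cm^2
Step 2: Rc = Rc_spec / A = 6.028e-06 / 4.5200e-09
Step 3: Rc = 1.33e+03 ohms

1.33e+03


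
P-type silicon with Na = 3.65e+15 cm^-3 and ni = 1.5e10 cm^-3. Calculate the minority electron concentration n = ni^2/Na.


Step 1: Majority hole concentration p ≈ Na = 3.65e+15 cm^-3
Step 2: n = ni^2 / Na = (1.5e10)^2 / 3.65e+15
Step 3: n = 6.16e+04 cm^-3

6.16e+04


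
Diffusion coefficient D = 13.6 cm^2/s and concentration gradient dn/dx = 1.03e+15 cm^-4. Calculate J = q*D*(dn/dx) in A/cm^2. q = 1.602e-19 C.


Step 1: J = q * D * (dn/dx)
Step 2: J = 1.602e-19 * 13.6 * 1.03e+15
Step 3: J = 2.24e-03 A/cm^2

2.24e-03


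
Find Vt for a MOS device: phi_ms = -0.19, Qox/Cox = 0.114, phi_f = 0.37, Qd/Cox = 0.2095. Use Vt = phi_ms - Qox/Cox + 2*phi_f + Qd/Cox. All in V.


Step 1: Vt = phi_ms - Qox/Cox + 2*phi_f + Qd/Cox
Step 2: Vt = -0.19 - 0.114 + 2*0.37 + 0.2095
Step 3: Vt = -0.19 - 0.114 + 0.74 + 0.2095
Step 4: Vt = 0.6455 V

0.6455


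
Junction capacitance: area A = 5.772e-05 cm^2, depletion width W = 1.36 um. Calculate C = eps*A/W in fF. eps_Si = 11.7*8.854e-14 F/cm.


Step 1: eps_Si = 11.7 * 8.854e-14 = 1.035918e-12 F/cm
Step 2: W in cm = 1.36 * 1e-4 = 1.36e-04 cm
Step 3: C = 1.035918e-12 * 5.772e-05 / 1.36e-04 = 4.396558e-13 F
Step 4: C = 439.66 fF

439.66


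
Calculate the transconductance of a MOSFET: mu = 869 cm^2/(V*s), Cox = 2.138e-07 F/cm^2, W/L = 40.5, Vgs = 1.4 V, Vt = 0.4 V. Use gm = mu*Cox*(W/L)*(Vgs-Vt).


Step 1: Vov = Vgs - Vt = 1.4 - 0.4 = 1.0 V
Step 2: gm = mu * Cox * (W/L) * Vov
Step 3: gm = 869 * 2.138e-07 * 40.5 * 1.0 = 7.52e-03 S

7.52e-03


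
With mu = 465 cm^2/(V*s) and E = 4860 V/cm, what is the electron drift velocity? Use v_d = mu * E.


Step 1: v_d = mu * E
Step 2: v_d = 465 * 4860 = 2259900
Step 3: v_d = 2.26e+06 cm/s

2.26e+06


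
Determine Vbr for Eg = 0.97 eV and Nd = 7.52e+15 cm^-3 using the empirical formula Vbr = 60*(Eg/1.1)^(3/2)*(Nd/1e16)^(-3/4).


Step 1: Eg/1.1 = 0.97/1.1 = 0.881818
Step 2: (Eg/1.1)^1.5 = 0.881818^1.5 = 0.828073
Step 3: (Nd/1e16)^(-0.75) = (0.752)^(-0.75) = 1.238331
Step 4: Vbr = 60 * 0.828073 * 1.238331 = 61.5 V

61.5


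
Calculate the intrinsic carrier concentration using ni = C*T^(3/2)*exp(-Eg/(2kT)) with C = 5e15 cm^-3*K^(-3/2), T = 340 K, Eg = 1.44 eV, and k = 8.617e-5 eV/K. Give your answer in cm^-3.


Step 1: Compute kT = 8.617e-5 * 340 = 0.0292978 eV
Step 2: Exponent = -Eg/(2kT) = -1.44/(2*0.0292978) = -24.57522
Step 3: T^(3/2) = 340^1.5 = 6269.29
Step 4: ni = 5e15 * 6269.29 * exp(-24.57522) = 6.66e+08 cm^-3

6.66e+08


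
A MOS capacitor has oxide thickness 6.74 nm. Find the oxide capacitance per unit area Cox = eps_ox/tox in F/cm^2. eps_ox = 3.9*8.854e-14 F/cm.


Step 1: eps_ox = 3.9 * 8.854e-14 = 3.45306e-13 F/cm
Step 2: tox in cm = 6.74 nm * 1e-7 = 6.7400e-07 cm
Step 3: Cox = 3.45306e-13 / 6.7400e-07 = 5.12e-07 F/cm^2

5.12e-07


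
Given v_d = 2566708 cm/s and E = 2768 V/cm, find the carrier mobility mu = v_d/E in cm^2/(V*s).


Step 1: mu = v_d / E
Step 2: mu = 2566708 / 2768
Step 3: mu = 927.28 cm^2/(V*s)

927.28


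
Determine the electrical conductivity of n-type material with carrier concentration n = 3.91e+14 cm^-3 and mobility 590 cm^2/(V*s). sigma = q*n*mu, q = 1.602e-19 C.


Step 1: sigma = q * n * mu
Step 2: sigma = 1.602e-19 * 3.91e+14 * 590
Step 3: sigma = 3.696e-02 S/cm

3.696e-02


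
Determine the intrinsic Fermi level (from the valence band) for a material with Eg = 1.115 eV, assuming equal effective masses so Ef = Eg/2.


Step 1: For an intrinsic semiconductor, the Fermi level sits at midgap.
Step 2: Ef = Eg / 2 = 1.115 / 2 = 0.5575 eV

0.5575


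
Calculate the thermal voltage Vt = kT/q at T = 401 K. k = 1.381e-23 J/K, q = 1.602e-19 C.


Step 1: kT = 1.381e-23 * 401 = 5.53781e-21 J
Step 2: Vt = kT/q = 5.53781e-21 / 1.602e-19
Step 3: Vt = 0.03457 V

0.03457


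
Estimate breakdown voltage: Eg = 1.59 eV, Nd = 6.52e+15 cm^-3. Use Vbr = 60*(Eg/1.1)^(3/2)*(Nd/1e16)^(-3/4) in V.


Step 1: Eg/1.1 = 1.59/1.1 = 1.445455
Step 2: (Eg/1.1)^1.5 = 1.445455^1.5 = 1.737828
Step 3: (Nd/1e16)^(-0.75) = (0.652)^(-0.75) = 1.378207
Step 4: Vbr = 60 * 1.737828 * 1.378207 = 143.7 V

143.7


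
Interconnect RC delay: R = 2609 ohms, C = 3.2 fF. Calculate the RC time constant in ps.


Step 1: tau = R * C
Step 2: tau = 2609 * 3.2 fF = 2609 * 3.2e-15 F
Step 3: tau = 8.3488e-12 s = 8.3488 ps

8.3488


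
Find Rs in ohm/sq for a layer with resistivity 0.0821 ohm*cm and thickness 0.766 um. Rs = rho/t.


Step 1: Convert thickness to cm: t = 0.766 um = 7.6600e-05 cm
Step 2: Rs = rho / t = 0.0821 / 7.6600e-05
Step 3: Rs = 1071.8 ohm/sq

1071.8


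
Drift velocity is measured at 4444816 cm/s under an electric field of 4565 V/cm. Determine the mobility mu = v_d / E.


Step 1: mu = v_d / E
Step 2: mu = 4444816 / 4565
Step 3: mu = 973.67 cm^2/(V*s)

973.67


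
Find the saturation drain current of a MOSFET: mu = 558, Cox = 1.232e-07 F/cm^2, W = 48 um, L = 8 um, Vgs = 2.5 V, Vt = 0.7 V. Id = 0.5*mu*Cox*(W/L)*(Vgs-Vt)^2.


Step 1: Overdrive voltage Vov = Vgs - Vt = 2.5 - 0.7 = 1.8 V
Step 2: W/L = 48/8 = 6
Step 3: Id = 0.5 * 558 * 1.232e-07 * 6 * 1.8^2
Step 4: Id = 6.68e-04 A

6.68e-04


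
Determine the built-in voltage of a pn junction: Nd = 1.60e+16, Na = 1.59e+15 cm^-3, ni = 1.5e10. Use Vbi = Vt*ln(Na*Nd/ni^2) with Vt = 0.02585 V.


Step 1: Compute Na*Nd/ni^2 = 1.59e+15 * 1.60e+16 / (1.5e10)^2 = 1.1307e+11
Step 2: ln(1.1307e+11) = 25.4513
Step 3: Vbi = 0.02585 * 25.4513 = 0.658 V

0.658


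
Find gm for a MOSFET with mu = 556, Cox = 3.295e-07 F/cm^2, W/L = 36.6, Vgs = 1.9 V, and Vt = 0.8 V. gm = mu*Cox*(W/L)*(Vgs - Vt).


Step 1: Vov = Vgs - Vt = 1.9 - 0.8 = 1.1 V
Step 2: gm = mu * Cox * (W/L) * Vov
Step 3: gm = 556 * 3.295e-07 * 36.6 * 1.1 = 7.38e-03 S

7.38e-03


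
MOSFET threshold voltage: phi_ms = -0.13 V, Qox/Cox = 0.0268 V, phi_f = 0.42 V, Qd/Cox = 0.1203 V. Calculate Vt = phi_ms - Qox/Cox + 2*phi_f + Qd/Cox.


Step 1: Vt = phi_ms - Qox/Cox + 2*phi_f + Qd/Cox
Step 2: Vt = -0.13 - 0.0268 + 2*0.42 + 0.1203
Step 3: Vt = -0.13 - 0.0268 + 0.84 + 0.1203
Step 4: Vt = 0.8035 V

0.8035
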